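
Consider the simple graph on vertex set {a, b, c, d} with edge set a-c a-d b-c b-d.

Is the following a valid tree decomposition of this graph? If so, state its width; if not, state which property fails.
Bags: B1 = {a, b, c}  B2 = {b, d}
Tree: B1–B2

No — edge (a,d) lies in no bag.

A tree decomposition must satisfy three properties: every vertex lies in some bag; for every edge, both endpoints lie together in some bag; and for every vertex, the bags containing it form a connected subtree. Here edge (a,d) lies in no bag, so the decomposition is invalid.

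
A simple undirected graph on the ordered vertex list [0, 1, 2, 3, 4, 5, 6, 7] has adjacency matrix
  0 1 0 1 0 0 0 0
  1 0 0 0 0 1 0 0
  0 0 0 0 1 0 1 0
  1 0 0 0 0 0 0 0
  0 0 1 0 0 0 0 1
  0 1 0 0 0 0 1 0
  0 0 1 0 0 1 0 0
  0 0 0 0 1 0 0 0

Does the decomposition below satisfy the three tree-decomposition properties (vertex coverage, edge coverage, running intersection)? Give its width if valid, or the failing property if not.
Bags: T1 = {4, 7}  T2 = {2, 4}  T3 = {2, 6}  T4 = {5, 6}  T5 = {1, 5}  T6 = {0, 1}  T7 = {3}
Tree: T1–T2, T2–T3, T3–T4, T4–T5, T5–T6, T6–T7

A tree decomposition must satisfy three properties: every vertex lies in some bag; for every edge, both endpoints lie together in some bag; and for every vertex, the bags containing it form a connected subtree. Here edge (0,3) lies in no bag, so the decomposition is invalid.

No — edge (0,3) lies in no bag.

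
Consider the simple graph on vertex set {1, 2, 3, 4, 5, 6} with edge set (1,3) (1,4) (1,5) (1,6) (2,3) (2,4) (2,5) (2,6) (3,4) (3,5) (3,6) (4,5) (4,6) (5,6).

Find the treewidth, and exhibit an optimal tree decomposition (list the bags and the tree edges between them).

Treewidth 4.
Bags: B1 = {1, 3, 4, 5, 6}  B2 = {2, 3, 4, 5, 6}
Tree: B1–B2

Each bag holds 5 vertices, so the decomposition has width 4, which upper-bounds the treewidth. Conversely, {1, 3, 4, 5, 6} is a clique of size 5, and the vertices of any clique must share a bag in every tree decomposition; so some bag has ≥ 5 vertices and tw(G) ≥ 4. Combining the bounds, tw(G) = 4.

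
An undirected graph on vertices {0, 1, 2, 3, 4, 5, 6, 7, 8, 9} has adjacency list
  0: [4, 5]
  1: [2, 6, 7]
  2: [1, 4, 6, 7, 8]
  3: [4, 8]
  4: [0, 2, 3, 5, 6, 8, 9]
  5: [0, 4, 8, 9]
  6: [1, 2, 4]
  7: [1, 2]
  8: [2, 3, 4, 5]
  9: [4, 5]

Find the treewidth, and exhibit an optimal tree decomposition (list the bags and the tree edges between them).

Treewidth 2.
One optimal decomposition is:
Bags: B1 = {4, 5, 8}  B2 = {3, 4, 8}  B3 = {2, 4, 8}  B4 = {2, 4, 6}  B5 = {1, 2, 6}  B6 = {1, 2, 7}  B7 = {0, 4, 5}  B8 = {4, 5, 9}
Tree: B1–B2, B2–B3, B3–B4, B4–B5, B5–B6, B1–B7, B7–B8

Every bag has size at most 3, so the width is 3 − 1 = 2 and tw(G) ≤ 2. On the other hand G contains the 3-clique {1, 2, 6}. A clique must lie in a single bag of any decomposition, so no decomposition can have width below 2. Hence tw(G) = 2 exactly.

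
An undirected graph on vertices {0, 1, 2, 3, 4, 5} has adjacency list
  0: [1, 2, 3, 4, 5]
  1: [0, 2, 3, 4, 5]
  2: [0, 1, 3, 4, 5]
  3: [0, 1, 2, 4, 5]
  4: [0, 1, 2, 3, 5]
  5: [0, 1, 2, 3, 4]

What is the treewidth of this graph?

5

A width-5 tree decomposition is:
Bags: B1 = {0, 1, 2, 3, 4, 5}
Tree: (single bag)
A single bag containing all 6 vertices is trivially a valid decomposition of width 5. Conversely, {0, 1, 2, 3, 4, 5} is a clique of size 6, and the vertices of any clique must share a bag in every tree decomposition; so some bag has ≥ 6 vertices and tw(G) ≥ 5. Therefore the treewidth is 5.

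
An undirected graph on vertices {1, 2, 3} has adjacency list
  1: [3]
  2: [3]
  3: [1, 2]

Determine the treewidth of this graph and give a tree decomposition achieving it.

Treewidth 1.
One optimal decomposition is:
Bags: B1 = {2, 3}  B2 = {1, 3}
Tree: B1–B2

Every bag has size at most 2, so the width is 2 − 1 = 1 and tw(G) ≤ 1. Since G has at least one edge (e.g. 2–3), it is not an edgeless graph, so tw(G) ≥ 1. The upper and lower bounds meet at 1, so that is the treewidth.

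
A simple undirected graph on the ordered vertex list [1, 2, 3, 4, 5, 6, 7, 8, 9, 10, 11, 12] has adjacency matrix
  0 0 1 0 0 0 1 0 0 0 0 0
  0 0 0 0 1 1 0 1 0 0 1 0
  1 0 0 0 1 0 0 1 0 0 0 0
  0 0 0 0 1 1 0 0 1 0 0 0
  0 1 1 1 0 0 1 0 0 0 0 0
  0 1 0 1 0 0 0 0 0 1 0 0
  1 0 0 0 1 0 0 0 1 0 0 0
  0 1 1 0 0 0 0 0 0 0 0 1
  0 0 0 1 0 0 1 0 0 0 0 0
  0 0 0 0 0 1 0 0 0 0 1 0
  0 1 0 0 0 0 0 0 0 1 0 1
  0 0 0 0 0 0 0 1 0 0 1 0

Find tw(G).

3

A width-3 tree decomposition is:
Bags: B1 = {1, 3, 7, 9}  B2 = {3, 5, 7, 9}  B3 = {3, 4, 5, 9}  B4 = {3, 4, 5, 8}  B5 = {2, 4, 5, 8}  B6 = {2, 4, 6, 8}  B7 = {2, 6, 8, 12}  B8 = {2, 6, 11, 12}  B9 = {6, 10, 11, 12}
Tree: B1–B2, B2–B3, B3–B4, B4–B5, B5–B6, B6–B7, B7–B8, B8–B9
Each bag holds 4 vertices, so the decomposition has width 3, which upper-bounds the treewidth. For the lower bound: the 4 vertex sets {1,7,9}, {3}, {5}, {2,4,6,8} are disjoint, each induces a connected subgraph, and every pair is joined by at least one edge of G. Contracting each set to a single vertex therefore yields K_{4} as a minor, and since treewidth is minor-monotone, tw(G) ≥ tw(K_{4}) = 3. The upper and lower bounds meet at 3, so that is the treewidth.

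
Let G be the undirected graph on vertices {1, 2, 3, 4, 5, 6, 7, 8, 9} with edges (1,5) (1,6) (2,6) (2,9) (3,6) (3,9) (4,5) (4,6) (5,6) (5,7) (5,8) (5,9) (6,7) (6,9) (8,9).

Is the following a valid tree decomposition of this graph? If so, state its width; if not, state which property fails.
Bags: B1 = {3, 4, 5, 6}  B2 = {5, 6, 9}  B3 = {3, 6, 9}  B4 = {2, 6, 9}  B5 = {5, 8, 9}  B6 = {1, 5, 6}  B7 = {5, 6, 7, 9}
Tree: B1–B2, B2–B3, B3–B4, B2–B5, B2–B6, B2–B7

No — bags containing vertex 3 are not connected in the tree.

A tree decomposition must satisfy three properties: every vertex lies in some bag; for every edge, both endpoints lie together in some bag; and for every vertex, the bags containing it form a connected subtree. Here bags containing vertex 3 are not connected in the tree, so the decomposition is invalid.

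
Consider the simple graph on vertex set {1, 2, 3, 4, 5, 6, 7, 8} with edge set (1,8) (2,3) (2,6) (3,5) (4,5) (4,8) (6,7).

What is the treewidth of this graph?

A width-1 tree decomposition is:
Bags: B1 = {6, 7}  B2 = {2, 6}  B3 = {2, 3}  B4 = {3, 5}  B5 = {4, 5}  B6 = {4, 8}  B7 = {1, 8}
Tree: B1–B2, B2–B3, B3–B4, B4–B5, B5–B6, B6–B7
The largest bag has 2 vertices, giving width 1; this decomposition certifies tw(G) ≤ 1. Since G has at least one edge (e.g. 7–6), it is not an edgeless graph, so tw(G) ≥ 1. The upper and lower bounds meet at 1, so that is the treewidth.

1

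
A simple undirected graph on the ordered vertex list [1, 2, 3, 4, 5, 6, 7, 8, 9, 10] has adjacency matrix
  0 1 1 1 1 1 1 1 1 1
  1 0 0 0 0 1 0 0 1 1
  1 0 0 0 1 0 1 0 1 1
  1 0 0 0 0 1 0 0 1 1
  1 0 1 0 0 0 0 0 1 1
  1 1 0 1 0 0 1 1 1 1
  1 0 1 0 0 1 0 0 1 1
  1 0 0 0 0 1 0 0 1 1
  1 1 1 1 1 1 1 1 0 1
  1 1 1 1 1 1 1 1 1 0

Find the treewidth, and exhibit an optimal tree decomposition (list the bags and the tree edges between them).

Treewidth 4.
Bags: B1 = {1, 4, 6, 9, 10}  B2 = {1, 6, 8, 9, 10}  B3 = {1, 2, 6, 9, 10}  B4 = {1, 6, 7, 9, 10}  B5 = {1, 3, 7, 9, 10}  B6 = {1, 3, 5, 9, 10}
Tree: B1–B2, B1–B3, B2–B4, B4–B5, B5–B6

Each bag holds 5 vertices, so the decomposition has width 4, which upper-bounds the treewidth. On the other hand G contains the 5-clique {1, 3, 5, 9, 10}. A clique must lie in a single bag of any decomposition, so no decomposition can have width below 4. Combining the bounds, tw(G) = 4.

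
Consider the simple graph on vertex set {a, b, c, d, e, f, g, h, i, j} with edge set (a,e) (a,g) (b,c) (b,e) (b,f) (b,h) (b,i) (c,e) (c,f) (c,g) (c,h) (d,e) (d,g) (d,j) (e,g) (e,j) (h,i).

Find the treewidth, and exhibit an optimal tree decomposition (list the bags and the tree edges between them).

Treewidth 2.
Bags: B1 = {b, c, e}  B2 = {c, e, g}  B3 = {b, c, h}  B4 = {d, e, g}  B5 = {d, e, j}  B6 = {a, e, g}  B7 = {b, c, f}  B8 = {b, h, i}
Tree: B1–B2, B1–B3, B2–B4, B4–B5, B4–B6, B1–B7, B3–B8

The largest bag has 3 vertices, giving width 2; this decomposition certifies tw(G) ≤ 2. On the other hand G contains the 3-clique {d, e, g}. A clique must lie in a single bag of any decomposition, so no decomposition can have width below 2. Therefore the treewidth is 2.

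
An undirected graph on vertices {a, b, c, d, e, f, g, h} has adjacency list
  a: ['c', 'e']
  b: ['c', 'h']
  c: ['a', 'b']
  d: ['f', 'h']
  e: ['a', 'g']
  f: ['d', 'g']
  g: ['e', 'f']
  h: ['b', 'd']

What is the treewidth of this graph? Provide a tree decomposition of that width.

Treewidth 2.
One such decomposition:
Bags: B1 = {d, f, h}  B2 = {b, f, h}  B3 = {b, c, f}  B4 = {a, c, f}  B5 = {a, e, f}  B6 = {e, f, g}
Tree: B1–B2, B2–B3, B3–B4, B4–B5, B5–B6

Every bag has size at most 3, so the width is 3 − 1 = 2 and tw(G) ≤ 2. Since f–d–h–b–c–a–e–g–f is a cycle in G, G is not acyclic. Forests are exactly the graphs of treewidth ≤ 1, so tw(G) ≥ 2. Combining the bounds, tw(G) = 2.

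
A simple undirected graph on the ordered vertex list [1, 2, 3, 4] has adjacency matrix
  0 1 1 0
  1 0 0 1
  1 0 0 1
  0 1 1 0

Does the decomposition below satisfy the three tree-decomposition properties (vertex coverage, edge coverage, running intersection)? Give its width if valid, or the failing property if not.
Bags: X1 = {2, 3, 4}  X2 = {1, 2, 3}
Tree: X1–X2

Checking the three conditions: (i) the bags cover all of {1, 2, 3, 4}; (ii) for each edge, some bag contains both endpoints; (iii) the bags containing any fixed vertex form a subtree. All hold, so the decomposition is valid with width 3 − 1 = 2.

Yes; width 2.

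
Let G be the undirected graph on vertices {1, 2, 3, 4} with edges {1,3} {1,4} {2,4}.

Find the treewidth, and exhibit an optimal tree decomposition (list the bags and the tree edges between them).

Each bag holds 2 vertices, so the decomposition has width 1, which upper-bounds the treewidth. Any graph with an edge has treewidth ≥ 1, and G has the edge 4–1. Therefore the treewidth is 1.

Treewidth 1.
One optimal decomposition is:
Bags: B1 = {1, 4}  B2 = {1, 3}  B3 = {2, 4}
Tree: B1–B2, B1–B3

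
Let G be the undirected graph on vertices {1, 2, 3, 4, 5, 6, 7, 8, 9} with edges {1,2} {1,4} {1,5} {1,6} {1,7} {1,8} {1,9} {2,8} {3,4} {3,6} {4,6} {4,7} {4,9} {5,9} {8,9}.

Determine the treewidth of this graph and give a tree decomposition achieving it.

The largest bag has 3 vertices, giving width 2; this decomposition certifies tw(G) ≤ 2. Conversely, {1, 8, 9} is a clique of size 3, and the vertices of any clique must share a bag in every tree decomposition; so some bag has ≥ 3 vertices and tw(G) ≥ 2. Combining the bounds, tw(G) = 2.

Treewidth 2.
One such decomposition:
Bags: B1 = {1, 4, 6}  B2 = {1, 4, 9}  B3 = {1, 5, 9}  B4 = {1, 8, 9}  B5 = {1, 4, 7}  B6 = {1, 2, 8}  B7 = {3, 4, 6}
Tree: B1–B2, B2–B3, B2–B4, B1–B5, B4–B6, B1–B7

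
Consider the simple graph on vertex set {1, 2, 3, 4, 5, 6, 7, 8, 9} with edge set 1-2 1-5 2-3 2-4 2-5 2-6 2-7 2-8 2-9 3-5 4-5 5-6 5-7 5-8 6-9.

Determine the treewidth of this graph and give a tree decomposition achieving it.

Treewidth 2.
One such decomposition:
Bags: B1 = {2, 5, 7}  B2 = {1, 2, 5}  B3 = {2, 5, 6}  B4 = {2, 5, 8}  B5 = {2, 3, 5}  B6 = {2, 4, 5}  B7 = {2, 6, 9}
Tree: B1–B2, B2–B3, B1–B4, B1–B5, B3–B6, B3–B7

The largest bag has 3 vertices, giving width 2; this decomposition certifies tw(G) ≤ 2. On the other hand G contains the 3-clique {2, 6, 9}. A clique must lie in a single bag of any decomposition, so no decomposition can have width below 2. Therefore the treewidth is 2.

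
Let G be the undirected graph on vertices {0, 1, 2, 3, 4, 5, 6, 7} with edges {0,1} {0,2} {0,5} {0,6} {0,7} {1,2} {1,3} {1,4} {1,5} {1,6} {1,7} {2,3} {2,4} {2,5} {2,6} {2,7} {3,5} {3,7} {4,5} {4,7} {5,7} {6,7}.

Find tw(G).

A width-4 tree decomposition is:
Bags: B1 = {0, 1, 2, 5, 7}  B2 = {1, 2, 3, 5, 7}  B3 = {1, 2, 4, 5, 7}  B4 = {0, 1, 2, 6, 7}
Tree: B1–B2, B2–B3, B1–B4
The largest bag has 5 vertices, giving width 4; this decomposition certifies tw(G) ≤ 4. On the other hand G contains the 5-clique {0, 1, 2, 5, 7}. A clique must lie in a single bag of any decomposition, so no decomposition can have width below 4. Therefore the treewidth is 4.

4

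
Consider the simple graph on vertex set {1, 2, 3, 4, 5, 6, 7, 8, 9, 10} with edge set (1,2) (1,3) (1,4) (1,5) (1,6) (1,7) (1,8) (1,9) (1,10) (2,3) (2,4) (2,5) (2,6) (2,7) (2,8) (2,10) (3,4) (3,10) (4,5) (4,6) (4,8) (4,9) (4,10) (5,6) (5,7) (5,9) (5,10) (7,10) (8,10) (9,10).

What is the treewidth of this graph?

A width-4 tree decomposition is:
Bags: B1 = {1, 2, 4, 8, 10}  B2 = {1, 2, 4, 5, 10}  B3 = {1, 2, 4, 5, 6}  B4 = {1, 2, 5, 7, 10}  B5 = {1, 4, 5, 9, 10}  B6 = {1, 2, 3, 4, 10}
Tree: B1–B2, B2–B3, B2–B4, B2–B5, B2–B6
Every bag has size at most 5, so the width is 5 − 1 = 4 and tw(G) ≤ 4. For the lower bound, the 5 vertices {1, 4, 5, 9, 10} are pairwise adjacent, and any tree decomposition puts a clique entirely inside one bag — forcing width ≥ 4. Combining the bounds, tw(G) = 4.

4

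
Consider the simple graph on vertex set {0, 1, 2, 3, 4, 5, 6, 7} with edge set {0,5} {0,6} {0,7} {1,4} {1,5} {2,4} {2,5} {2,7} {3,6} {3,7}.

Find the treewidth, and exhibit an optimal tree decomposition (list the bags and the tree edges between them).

Treewidth 2.
One such decomposition:
Bags: B1 = {0, 3, 6}  B2 = {0, 3, 7}  B3 = {0, 5, 7}  B4 = {2, 5, 7}  B5 = {1, 2, 5}  B6 = {1, 2, 4}
Tree: B1–B2, B2–B3, B3–B4, B4–B5, B5–B6

Every bag has size at most 3, so the width is 3 − 1 = 2 and tw(G) ≤ 2. For the lower bound, G contains the cycle 6–3–7–0–6, so G is not a forest; only forests have treewidth ≤ 1, hence tw(G) ≥ 2. Therefore the treewidth is 2.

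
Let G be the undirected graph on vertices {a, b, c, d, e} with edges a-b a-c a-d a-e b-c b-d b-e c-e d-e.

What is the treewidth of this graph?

3

A width-3 tree decomposition is:
Bags: B1 = {a, b, c, e}  B2 = {a, b, d, e}
Tree: B1–B2
Every bag has size at most 4, so the width is 4 − 1 = 3 and tw(G) ≤ 3. On the other hand G contains the 4-clique {a, b, d, e}. A clique must lie in a single bag of any decomposition, so no decomposition can have width below 3. Therefore the treewidth is 3.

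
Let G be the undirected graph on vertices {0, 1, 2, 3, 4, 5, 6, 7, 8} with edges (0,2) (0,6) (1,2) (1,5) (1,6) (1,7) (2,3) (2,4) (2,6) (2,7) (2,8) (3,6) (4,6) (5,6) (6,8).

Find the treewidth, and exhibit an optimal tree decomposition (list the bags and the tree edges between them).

Every bag has size at most 3, so the width is 3 − 1 = 2 and tw(G) ≤ 2. Conversely, {0, 2, 6} is a clique of size 3, and the vertices of any clique must share a bag in every tree decomposition; so some bag has ≥ 3 vertices and tw(G) ≥ 2. Therefore the treewidth is 2.

Treewidth 2.
One such decomposition:
Bags: B1 = {1, 5, 6}  B2 = {1, 2, 6}  B3 = {1, 2, 7}  B4 = {2, 4, 6}  B5 = {0, 2, 6}  B6 = {2, 6, 8}  B7 = {2, 3, 6}
Tree: B1–B2, B2–B3, B2–B4, B4–B5, B5–B6, B5–B7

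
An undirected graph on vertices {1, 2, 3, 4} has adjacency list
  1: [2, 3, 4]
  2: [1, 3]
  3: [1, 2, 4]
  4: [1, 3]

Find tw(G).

A width-2 tree decomposition is:
Bags: B1 = {1, 3, 4}  B2 = {1, 2, 3}
Tree: B1–B2
Each bag holds 3 vertices, so the decomposition has width 2, which upper-bounds the treewidth. On the other hand G contains the 3-clique {1, 2, 3}. A clique must lie in a single bag of any decomposition, so no decomposition can have width below 2. Combining the bounds, tw(G) = 2.

2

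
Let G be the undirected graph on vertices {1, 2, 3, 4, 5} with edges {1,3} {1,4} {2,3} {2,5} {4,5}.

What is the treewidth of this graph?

2

A width-2 tree decomposition is:
Bags: B1 = {2, 4, 5}  B2 = {2, 3, 4}  B3 = {1, 3, 4}
Tree: B1–B2, B2–B3
Every bag has size at most 3, so the width is 3 − 1 = 2 and tw(G) ≤ 2. Since 4–5–2–3–1–4 is a cycle in G, G is not acyclic. Forests are exactly the graphs of treewidth ≤ 1, so tw(G) ≥ 2. Hence tw(G) = 2 exactly.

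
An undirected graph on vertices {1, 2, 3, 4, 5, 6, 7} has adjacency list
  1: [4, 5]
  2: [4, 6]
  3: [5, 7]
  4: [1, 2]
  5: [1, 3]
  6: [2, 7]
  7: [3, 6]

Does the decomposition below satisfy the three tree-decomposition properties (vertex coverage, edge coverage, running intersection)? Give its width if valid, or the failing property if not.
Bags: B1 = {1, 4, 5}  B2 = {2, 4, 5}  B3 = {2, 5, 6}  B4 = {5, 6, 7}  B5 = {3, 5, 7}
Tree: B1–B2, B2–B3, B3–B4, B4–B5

Every vertex of G appears in some bag (union = {1, 2, 3, 4, 5, 6, 7}); every edge is covered by a bag; and for each vertex v the set of bags containing v is connected in the bag tree. The decomposition is therefore valid. The largest bag has 3 vertices, so the width is 2.

Yes; width 2.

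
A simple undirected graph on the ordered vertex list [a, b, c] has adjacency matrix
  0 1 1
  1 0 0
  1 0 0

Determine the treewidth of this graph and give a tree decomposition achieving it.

Treewidth 1.
One optimal decomposition is:
Bags: B1 = {a, b}  B2 = {a, c}
Tree: B1–B2

Every bag has size at most 2, so the width is 2 − 1 = 1 and tw(G) ≤ 1. Since G has at least one edge (e.g. a–b), it is not an edgeless graph, so tw(G) ≥ 1. Hence tw(G) = 1 exactly.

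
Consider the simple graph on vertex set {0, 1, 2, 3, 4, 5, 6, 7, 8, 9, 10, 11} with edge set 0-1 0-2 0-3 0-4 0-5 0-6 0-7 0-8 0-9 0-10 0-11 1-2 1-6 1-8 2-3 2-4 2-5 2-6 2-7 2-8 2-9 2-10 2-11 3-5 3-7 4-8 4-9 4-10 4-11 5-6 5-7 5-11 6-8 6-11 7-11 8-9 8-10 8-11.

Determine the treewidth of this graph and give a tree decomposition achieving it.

Every bag has size at most 5, so the width is 5 − 1 = 4 and tw(G) ≤ 4. Conversely, {0, 1, 2, 6, 8} is a clique of size 5, and the vertices of any clique must share a bag in every tree decomposition; so some bag has ≥ 5 vertices and tw(G) ≥ 4. Therefore the treewidth is 4.

Treewidth 4.
One such decomposition:
Bags: B1 = {0, 2, 5, 6, 11}  B2 = {0, 2, 6, 8, 11}  B3 = {0, 1, 2, 6, 8}  B4 = {0, 2, 4, 8, 11}  B5 = {0, 2, 5, 7, 11}  B6 = {0, 2, 4, 8, 10}  B7 = {0, 2, 4, 8, 9}  B8 = {0, 2, 3, 5, 7}
Tree: B1–B2, B2–B3, B2–B4, B1–B5, B4–B6, B4–B7, B5–B8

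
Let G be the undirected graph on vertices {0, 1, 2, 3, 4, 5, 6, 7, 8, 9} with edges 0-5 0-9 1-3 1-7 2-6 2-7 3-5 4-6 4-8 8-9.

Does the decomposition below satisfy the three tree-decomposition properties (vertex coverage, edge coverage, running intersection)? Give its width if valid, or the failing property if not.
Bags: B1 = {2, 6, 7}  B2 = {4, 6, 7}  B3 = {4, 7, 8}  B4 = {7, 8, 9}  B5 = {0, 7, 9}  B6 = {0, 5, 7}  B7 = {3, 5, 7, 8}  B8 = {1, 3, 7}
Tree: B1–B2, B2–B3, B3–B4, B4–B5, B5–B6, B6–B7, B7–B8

A tree decomposition must satisfy three properties: every vertex lies in some bag; for every edge, both endpoints lie together in some bag; and for every vertex, the bags containing it form a connected subtree. Here bags containing vertex 8 are not connected in the tree, so the decomposition is invalid.

No — bags containing vertex 8 are not connected in the tree.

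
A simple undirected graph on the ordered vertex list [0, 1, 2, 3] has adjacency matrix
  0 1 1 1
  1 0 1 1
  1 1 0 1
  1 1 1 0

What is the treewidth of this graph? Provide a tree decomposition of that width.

Treewidth 3.
Bags: B1 = {0, 1, 2, 3}
Tree: (single bag)

A single bag containing all 4 vertices is trivially a valid decomposition of width 3. On the other hand G contains the 4-clique {0, 1, 2, 3}. A clique must lie in a single bag of any decomposition, so no decomposition can have width below 3. The upper and lower bounds meet at 3, so that is the treewidth.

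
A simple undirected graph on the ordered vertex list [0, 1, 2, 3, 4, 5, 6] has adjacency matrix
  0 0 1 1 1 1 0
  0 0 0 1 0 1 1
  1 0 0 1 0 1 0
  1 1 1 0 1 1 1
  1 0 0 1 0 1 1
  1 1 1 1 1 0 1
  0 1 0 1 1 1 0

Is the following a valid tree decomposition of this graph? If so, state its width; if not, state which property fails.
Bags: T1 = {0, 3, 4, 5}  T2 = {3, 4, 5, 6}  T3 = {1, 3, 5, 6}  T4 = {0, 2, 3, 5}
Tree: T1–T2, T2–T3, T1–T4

Every vertex of G appears in some bag (union = {0, 1, 2, 3, 4, 5, 6}); every edge is covered by a bag; and for each vertex v the set of bags containing v is connected in the bag tree. The decomposition is therefore valid. The largest bag has 4 vertices, so the width is 3.

Yes; width 3.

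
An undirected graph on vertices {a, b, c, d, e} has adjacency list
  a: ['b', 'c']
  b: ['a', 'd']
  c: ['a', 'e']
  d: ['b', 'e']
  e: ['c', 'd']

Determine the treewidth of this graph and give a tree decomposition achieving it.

Treewidth 2.
One optimal decomposition is:
Bags: B1 = {a, c, e}  B2 = {a, d, e}  B3 = {a, b, d}
Tree: B1–B2, B2–B3

Every bag has size at most 3, so the width is 3 − 1 = 2 and tw(G) ≤ 2. For the lower bound, G contains the cycle a–c–e–d–b–a, so G is not a forest; only forests have treewidth ≤ 1, hence tw(G) ≥ 2. The upper and lower bounds meet at 2, so that is the treewidth.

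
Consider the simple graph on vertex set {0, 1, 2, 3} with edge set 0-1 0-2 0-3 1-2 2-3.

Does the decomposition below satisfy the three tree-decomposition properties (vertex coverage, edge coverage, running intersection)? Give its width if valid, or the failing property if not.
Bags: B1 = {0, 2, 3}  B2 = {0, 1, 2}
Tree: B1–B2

Checking the three conditions: (i) the bags cover all of {0, 1, 2, 3}; (ii) for each edge, some bag contains both endpoints; (iii) the bags containing any fixed vertex form a subtree. All hold, so the decomposition is valid with width 3 − 1 = 2.

Yes; width 2.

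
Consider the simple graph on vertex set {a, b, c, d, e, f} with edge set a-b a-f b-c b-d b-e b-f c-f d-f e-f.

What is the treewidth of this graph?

A width-2 tree decomposition is:
Bags: B1 = {b, e, f}  B2 = {a, b, f}  B3 = {b, d, f}  B4 = {b, c, f}
Tree: B1–B2, B1–B3, B1–B4
Each bag holds 3 vertices, so the decomposition has width 2, which upper-bounds the treewidth. On the other hand G contains the 3-clique {b, d, f}. A clique must lie in a single bag of any decomposition, so no decomposition can have width below 2. Hence tw(G) = 2 exactly.

2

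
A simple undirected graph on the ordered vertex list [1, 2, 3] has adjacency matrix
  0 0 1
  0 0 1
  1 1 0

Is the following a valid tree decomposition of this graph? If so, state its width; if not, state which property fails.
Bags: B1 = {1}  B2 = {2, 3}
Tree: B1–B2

No — edge (3,1) lies in no bag.

A tree decomposition must satisfy three properties: every vertex lies in some bag; for every edge, both endpoints lie together in some bag; and for every vertex, the bags containing it form a connected subtree. Here edge (3,1) lies in no bag, so the decomposition is invalid.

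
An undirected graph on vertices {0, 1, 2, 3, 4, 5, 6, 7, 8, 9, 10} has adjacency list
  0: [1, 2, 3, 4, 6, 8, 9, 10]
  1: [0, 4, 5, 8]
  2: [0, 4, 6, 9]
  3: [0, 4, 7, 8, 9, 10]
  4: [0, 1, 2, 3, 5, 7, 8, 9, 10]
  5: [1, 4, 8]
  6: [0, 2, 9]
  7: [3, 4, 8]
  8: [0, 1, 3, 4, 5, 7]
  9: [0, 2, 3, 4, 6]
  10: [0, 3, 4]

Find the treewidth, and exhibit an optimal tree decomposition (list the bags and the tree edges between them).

Treewidth 3.
One optimal decomposition is:
Bags: B1 = {0, 3, 4, 10}  B2 = {0, 3, 4, 9}  B3 = {0, 3, 4, 8}  B4 = {0, 1, 4, 8}  B5 = {1, 4, 5, 8}  B6 = {0, 2, 4, 9}  B7 = {3, 4, 7, 8}  B8 = {0, 2, 6, 9}
Tree: B1–B2, B2–B3, B3–B4, B4–B5, B2–B6, B3–B7, B6–B8

Each bag holds 4 vertices, so the decomposition has width 3, which upper-bounds the treewidth. Conversely, {0, 1, 4, 8} is a clique of size 4, and the vertices of any clique must share a bag in every tree decomposition; so some bag has ≥ 4 vertices and tw(G) ≥ 3. Hence tw(G) = 3 exactly.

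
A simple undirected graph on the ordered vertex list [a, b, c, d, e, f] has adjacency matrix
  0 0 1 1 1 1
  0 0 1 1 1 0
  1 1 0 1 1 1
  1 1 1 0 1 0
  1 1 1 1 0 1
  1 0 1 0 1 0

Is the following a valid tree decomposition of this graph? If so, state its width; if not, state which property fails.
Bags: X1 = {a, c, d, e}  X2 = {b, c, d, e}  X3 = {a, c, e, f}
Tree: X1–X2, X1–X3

Vertex coverage: the bags together contain {a, b, c, d, e, f}, the full vertex set. Edge coverage: each edge of G has both endpoints in at least one bag. Running intersection: for every vertex, the bags containing it form a connected subtree. All three properties hold, so this is a valid tree decomposition of width max|bag| − 1 = 3, and hence tw(G) ≤ 3.

Yes; width 3.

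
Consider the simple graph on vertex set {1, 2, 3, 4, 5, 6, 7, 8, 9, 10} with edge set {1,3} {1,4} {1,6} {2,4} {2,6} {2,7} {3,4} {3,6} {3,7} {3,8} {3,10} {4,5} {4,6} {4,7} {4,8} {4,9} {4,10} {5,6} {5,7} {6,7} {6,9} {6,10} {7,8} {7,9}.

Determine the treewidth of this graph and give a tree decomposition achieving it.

Treewidth 3.
Bags: B1 = {3, 4, 6, 7}  B2 = {3, 4, 6, 10}  B3 = {3, 4, 7, 8}  B4 = {4, 5, 6, 7}  B5 = {2, 4, 6, 7}  B6 = {1, 3, 4, 6}  B7 = {4, 6, 7, 9}
Tree: B1–B2, B1–B3, B1–B4, B1–B5, B1–B6, B4–B7

Each bag holds 4 vertices, so the decomposition has width 3, which upper-bounds the treewidth. On the other hand G contains the 4-clique {3, 4, 7, 8}. A clique must lie in a single bag of any decomposition, so no decomposition can have width below 3. Hence tw(G) = 3 exactly.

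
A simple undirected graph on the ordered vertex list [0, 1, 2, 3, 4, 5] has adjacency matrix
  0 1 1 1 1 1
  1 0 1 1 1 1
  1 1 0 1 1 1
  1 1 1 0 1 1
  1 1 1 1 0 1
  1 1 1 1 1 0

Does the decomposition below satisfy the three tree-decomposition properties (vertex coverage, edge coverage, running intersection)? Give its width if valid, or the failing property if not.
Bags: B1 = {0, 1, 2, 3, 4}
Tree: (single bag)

No — vertex 5 appears in no bag.

A tree decomposition must satisfy three properties: every vertex lies in some bag; for every edge, both endpoints lie together in some bag; and for every vertex, the bags containing it form a connected subtree. Here vertex 5 appears in no bag, so the decomposition is invalid.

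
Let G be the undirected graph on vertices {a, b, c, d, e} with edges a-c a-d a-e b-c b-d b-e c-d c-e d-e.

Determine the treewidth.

3

A width-3 tree decomposition is:
Bags: B1 = {b, c, d, e}  B2 = {a, c, d, e}
Tree: B1–B2
Every bag has size at most 4, so the width is 4 − 1 = 3 and tw(G) ≤ 3. On the other hand G contains the 4-clique {a, c, d, e}. A clique must lie in a single bag of any decomposition, so no decomposition can have width below 3. Hence tw(G) = 3 exactly.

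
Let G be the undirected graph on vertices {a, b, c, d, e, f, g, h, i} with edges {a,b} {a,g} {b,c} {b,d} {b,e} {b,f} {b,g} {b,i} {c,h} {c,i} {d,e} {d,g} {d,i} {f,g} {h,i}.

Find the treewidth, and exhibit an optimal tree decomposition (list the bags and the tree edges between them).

Treewidth 2.
One such decomposition:
Bags: B1 = {b, d, i}  B2 = {b, c, i}  B3 = {b, d, g}  B4 = {b, f, g}  B5 = {a, b, g}  B6 = {c, h, i}  B7 = {b, d, e}
Tree: B1–B2, B1–B3, B3–B4, B3–B5, B2–B6, B1–B7

The largest bag has 3 vertices, giving width 2; this decomposition certifies tw(G) ≤ 2. On the other hand G contains the 3-clique {c, h, i}. A clique must lie in a single bag of any decomposition, so no decomposition can have width below 2. Hence tw(G) = 2 exactly.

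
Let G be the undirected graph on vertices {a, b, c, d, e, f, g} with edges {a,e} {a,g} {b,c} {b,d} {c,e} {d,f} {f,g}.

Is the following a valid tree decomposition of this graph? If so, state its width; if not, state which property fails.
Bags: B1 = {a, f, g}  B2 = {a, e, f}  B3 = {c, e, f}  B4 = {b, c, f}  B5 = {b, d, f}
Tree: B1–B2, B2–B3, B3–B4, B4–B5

Yes; width 2.

Checking the three conditions: (i) the bags cover all of {a, b, c, d, e, f, g}; (ii) for each edge, some bag contains both endpoints; (iii) the bags containing any fixed vertex form a subtree. All hold, so the decomposition is valid with width 3 − 1 = 2.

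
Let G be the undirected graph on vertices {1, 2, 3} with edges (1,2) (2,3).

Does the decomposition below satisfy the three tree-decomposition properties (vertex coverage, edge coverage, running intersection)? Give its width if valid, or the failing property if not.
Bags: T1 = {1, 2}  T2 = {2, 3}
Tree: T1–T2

Yes; width 1.

Every vertex of G appears in some bag (union = {1, 2, 3}); every edge is covered by a bag; and for each vertex v the set of bags containing v is connected in the bag tree. The decomposition is therefore valid. The largest bag has 2 vertices, so the width is 1.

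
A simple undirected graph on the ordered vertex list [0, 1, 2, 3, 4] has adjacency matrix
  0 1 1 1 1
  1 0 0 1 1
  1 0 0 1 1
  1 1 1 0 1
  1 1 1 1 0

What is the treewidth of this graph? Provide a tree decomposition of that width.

Treewidth 3.
One such decomposition:
Bags: B1 = {0, 2, 3, 4}  B2 = {0, 1, 3, 4}
Tree: B1–B2

The largest bag has 4 vertices, giving width 3; this decomposition certifies tw(G) ≤ 3. On the other hand G contains the 4-clique {0, 1, 3, 4}. A clique must lie in a single bag of any decomposition, so no decomposition can have width below 3. The upper and lower bounds meet at 3, so that is the treewidth.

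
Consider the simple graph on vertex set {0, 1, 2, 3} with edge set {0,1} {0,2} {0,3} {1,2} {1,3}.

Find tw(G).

A width-2 tree decomposition is:
Bags: B1 = {0, 1, 3}  B2 = {0, 1, 2}
Tree: B1–B2
The largest bag has 3 vertices, giving width 2; this decomposition certifies tw(G) ≤ 2. On the other hand G contains the 3-clique {0, 1, 2}. A clique must lie in a single bag of any decomposition, so no decomposition can have width below 2. Therefore the treewidth is 2.

2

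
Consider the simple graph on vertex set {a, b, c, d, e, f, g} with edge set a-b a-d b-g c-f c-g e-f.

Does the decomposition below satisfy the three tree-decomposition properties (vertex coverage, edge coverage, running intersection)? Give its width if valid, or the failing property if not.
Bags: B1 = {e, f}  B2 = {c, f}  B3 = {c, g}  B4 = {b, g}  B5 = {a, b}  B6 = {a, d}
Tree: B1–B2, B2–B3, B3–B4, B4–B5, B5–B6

Yes; width 1.

Vertex coverage: the bags together contain {a, b, c, d, e, f, g}, the full vertex set. Edge coverage: each edge of G has both endpoints in at least one bag. Running intersection: for every vertex, the bags containing it form a connected subtree. All three properties hold, so this is a valid tree decomposition of width max|bag| − 1 = 1, and hence tw(G) ≤ 1.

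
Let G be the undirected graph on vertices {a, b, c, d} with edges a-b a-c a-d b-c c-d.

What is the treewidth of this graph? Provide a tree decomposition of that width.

Each bag holds 3 vertices, so the decomposition has width 2, which upper-bounds the treewidth. For the lower bound, the 3 vertices {a, c, d} are pairwise adjacent, and any tree decomposition puts a clique entirely inside one bag — forcing width ≥ 2. Hence tw(G) = 2 exactly.

Treewidth 2.
One such decomposition:
Bags: B1 = {a, c, d}  B2 = {a, b, c}
Tree: B1–B2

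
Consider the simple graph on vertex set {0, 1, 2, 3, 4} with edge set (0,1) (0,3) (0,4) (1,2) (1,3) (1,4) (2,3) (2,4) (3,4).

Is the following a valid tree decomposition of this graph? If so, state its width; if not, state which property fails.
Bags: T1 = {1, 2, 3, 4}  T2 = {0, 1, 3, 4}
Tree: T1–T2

Yes; width 3.

Checking the three conditions: (i) the bags cover all of {0, 1, 2, 3, 4}; (ii) for each edge, some bag contains both endpoints; (iii) the bags containing any fixed vertex form a subtree. All hold, so the decomposition is valid with width 4 − 1 = 3.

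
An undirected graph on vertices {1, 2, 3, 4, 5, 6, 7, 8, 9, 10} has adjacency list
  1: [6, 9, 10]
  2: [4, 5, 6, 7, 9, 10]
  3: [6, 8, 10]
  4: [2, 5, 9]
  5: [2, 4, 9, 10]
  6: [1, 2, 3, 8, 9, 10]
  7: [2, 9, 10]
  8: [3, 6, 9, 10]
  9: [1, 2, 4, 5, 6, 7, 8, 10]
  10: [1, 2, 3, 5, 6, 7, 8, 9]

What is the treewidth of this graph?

3

A width-3 tree decomposition is:
Bags: B1 = {2, 5, 9, 10}  B2 = {2, 7, 9, 10}  B3 = {2, 6, 9, 10}  B4 = {2, 4, 5, 9}  B5 = {1, 6, 9, 10}  B6 = {6, 8, 9, 10}  B7 = {3, 6, 8, 10}
Tree: B1–B2, B2–B3, B1–B4, B3–B5, B3–B6, B6–B7
Every bag has size at most 4, so the width is 4 − 1 = 3 and tw(G) ≤ 3. Conversely, {6, 8, 9, 10} is a clique of size 4, and the vertices of any clique must share a bag in every tree decomposition; so some bag has ≥ 4 vertices and tw(G) ≥ 3. Combining the bounds, tw(G) = 3.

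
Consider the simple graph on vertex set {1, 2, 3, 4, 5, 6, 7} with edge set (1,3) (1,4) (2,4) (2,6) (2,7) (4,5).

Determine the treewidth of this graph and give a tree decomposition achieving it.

Each bag holds 2 vertices, so the decomposition has width 1, which upper-bounds the treewidth. Since G has at least one edge (e.g. 2–4), it is not an edgeless graph, so tw(G) ≥ 1. Therefore the treewidth is 1.

Treewidth 1.
One optimal decomposition is:
Bags: B1 = {2, 4}  B2 = {1, 4}  B3 = {4, 5}  B4 = {2, 7}  B5 = {1, 3}  B6 = {2, 6}
Tree: B1–B2, B1–B3, B1–B4, B2–B5, B1–B6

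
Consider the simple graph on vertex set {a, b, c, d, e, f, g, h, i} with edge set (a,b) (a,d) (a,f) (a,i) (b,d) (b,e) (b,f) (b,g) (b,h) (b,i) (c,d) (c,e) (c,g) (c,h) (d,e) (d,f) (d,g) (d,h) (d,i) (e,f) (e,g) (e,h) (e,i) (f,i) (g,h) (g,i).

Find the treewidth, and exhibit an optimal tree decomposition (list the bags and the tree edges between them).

Every bag has size at most 5, so the width is 5 − 1 = 4 and tw(G) ≤ 4. For the lower bound, the 5 vertices {c, d, e, g, h} are pairwise adjacent, and any tree decomposition puts a clique entirely inside one bag — forcing width ≥ 4. The upper and lower bounds meet at 4, so that is the treewidth.

Treewidth 4.
Bags: B1 = {b, d, e, g, h}  B2 = {b, d, e, g, i}  B3 = {b, d, e, f, i}  B4 = {a, b, d, f, i}  B5 = {c, d, e, g, h}
Tree: B1–B2, B2–B3, B3–B4, B1–B5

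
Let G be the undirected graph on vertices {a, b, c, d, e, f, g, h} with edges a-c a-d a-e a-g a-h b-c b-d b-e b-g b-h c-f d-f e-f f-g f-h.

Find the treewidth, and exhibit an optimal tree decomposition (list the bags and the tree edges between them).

Treewidth 3.
One optimal decomposition is:
Bags: B1 = {a, b, d, f}  B2 = {a, b, e, f}  B3 = {a, b, c, f}  B4 = {a, b, f, h}  B5 = {a, b, f, g}
Tree: B1–B2, B2–B3, B3–B4, B4–B5

The largest bag has 4 vertices, giving width 3; this decomposition certifies tw(G) ≤ 3. For the lower bound: the 4 vertex sets {d,f}, {a,e}, {b}, {c} are disjoint, each induces a connected subgraph, and every pair is joined by at least one edge of G. Contracting each set to a single vertex therefore yields K_{4} as a minor, and since treewidth is minor-monotone, tw(G) ≥ tw(K_{4}) = 3. Therefore the treewidth is 3.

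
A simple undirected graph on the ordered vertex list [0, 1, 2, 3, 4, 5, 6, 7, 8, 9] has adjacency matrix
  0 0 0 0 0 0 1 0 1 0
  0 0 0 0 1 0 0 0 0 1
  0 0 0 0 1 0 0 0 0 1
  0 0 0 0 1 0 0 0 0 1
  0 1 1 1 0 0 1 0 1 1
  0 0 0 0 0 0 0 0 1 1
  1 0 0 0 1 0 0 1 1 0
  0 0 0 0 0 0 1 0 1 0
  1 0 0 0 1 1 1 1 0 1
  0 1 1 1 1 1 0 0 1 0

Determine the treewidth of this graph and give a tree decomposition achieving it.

Each bag holds 3 vertices, so the decomposition has width 2, which upper-bounds the treewidth. On the other hand G contains the 3-clique {0, 6, 8}. A clique must lie in a single bag of any decomposition, so no decomposition can have width below 2. The upper and lower bounds meet at 2, so that is the treewidth.

Treewidth 2.
One optimal decomposition is:
Bags: B1 = {4, 8, 9}  B2 = {4, 6, 8}  B3 = {3, 4, 9}  B4 = {0, 6, 8}  B5 = {5, 8, 9}  B6 = {6, 7, 8}  B7 = {2, 4, 9}  B8 = {1, 4, 9}
Tree: B1–B2, B1–B3, B2–B4, B1–B5, B4–B6, B1–B7, B7–B8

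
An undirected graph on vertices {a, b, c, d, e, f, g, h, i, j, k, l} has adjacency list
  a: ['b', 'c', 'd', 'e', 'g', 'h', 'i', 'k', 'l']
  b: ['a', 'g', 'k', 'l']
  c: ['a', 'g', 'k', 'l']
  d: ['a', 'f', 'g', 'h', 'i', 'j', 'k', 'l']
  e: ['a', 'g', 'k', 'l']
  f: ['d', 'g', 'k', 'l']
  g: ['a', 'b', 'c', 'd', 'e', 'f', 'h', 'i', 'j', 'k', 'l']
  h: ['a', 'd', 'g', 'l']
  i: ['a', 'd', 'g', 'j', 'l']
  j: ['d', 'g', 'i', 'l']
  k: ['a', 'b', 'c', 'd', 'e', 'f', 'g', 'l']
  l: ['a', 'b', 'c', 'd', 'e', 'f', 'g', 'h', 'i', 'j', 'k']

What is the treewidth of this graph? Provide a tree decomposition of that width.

Treewidth 4.
One such decomposition:
Bags: B1 = {d, g, i, j, l}  B2 = {a, d, g, i, l}  B3 = {a, d, g, k, l}  B4 = {d, f, g, k, l}  B5 = {a, d, g, h, l}  B6 = {a, b, g, k, l}  B7 = {a, e, g, k, l}  B8 = {a, c, g, k, l}
Tree: B1–B2, B2–B3, B3–B4, B2–B5, B3–B6, B6–B7, B3–B8

Each bag holds 5 vertices, so the decomposition has width 4, which upper-bounds the treewidth. On the other hand G contains the 5-clique {a, d, g, h, l}. A clique must lie in a single bag of any decomposition, so no decomposition can have width below 4. Combining the bounds, tw(G) = 4.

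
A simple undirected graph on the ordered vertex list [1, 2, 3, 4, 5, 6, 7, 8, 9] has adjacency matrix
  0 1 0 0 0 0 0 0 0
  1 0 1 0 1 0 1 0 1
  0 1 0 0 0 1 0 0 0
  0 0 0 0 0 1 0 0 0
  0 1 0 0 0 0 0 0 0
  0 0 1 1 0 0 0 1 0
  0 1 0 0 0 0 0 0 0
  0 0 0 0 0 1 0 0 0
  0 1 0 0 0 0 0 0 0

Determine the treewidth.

A width-1 tree decomposition is:
Bags: B1 = {3, 6}  B2 = {2, 3}  B3 = {2, 5}  B4 = {2, 7}  B5 = {1, 2}  B6 = {6, 8}  B7 = {4, 6}  B8 = {2, 9}
Tree: B1–B2, B2–B3, B3–B4, B2–B5, B1–B6, B1–B7, B5–B8
Each bag holds 2 vertices, so the decomposition has width 1, which upper-bounds the treewidth. G has an edge, so its treewidth is at least 1. Therefore the treewidth is 1.

1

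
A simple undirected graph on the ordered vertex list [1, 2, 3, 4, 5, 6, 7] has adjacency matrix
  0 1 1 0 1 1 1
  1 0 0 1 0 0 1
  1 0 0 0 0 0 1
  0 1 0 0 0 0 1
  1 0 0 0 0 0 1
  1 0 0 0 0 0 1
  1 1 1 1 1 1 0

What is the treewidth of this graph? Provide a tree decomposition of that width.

Every bag has size at most 3, so the width is 3 − 1 = 2 and tw(G) ≤ 2. On the other hand G contains the 3-clique {1, 2, 7}. A clique must lie in a single bag of any decomposition, so no decomposition can have width below 2. The upper and lower bounds meet at 2, so that is the treewidth.

Treewidth 2.
One optimal decomposition is:
Bags: B1 = {1, 2, 7}  B2 = {1, 5, 7}  B3 = {1, 6, 7}  B4 = {1, 3, 7}  B5 = {2, 4, 7}
Tree: B1–B2, B1–B3, B3–B4, B1–B5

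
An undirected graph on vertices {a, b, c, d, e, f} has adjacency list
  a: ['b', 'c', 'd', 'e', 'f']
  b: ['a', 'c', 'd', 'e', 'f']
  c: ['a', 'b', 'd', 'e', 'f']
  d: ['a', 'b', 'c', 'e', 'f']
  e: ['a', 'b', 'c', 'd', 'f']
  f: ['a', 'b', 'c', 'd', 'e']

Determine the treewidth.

A width-5 tree decomposition is:
Bags: B1 = {a, b, c, d, e, f}
Tree: (single bag)
A single bag containing all 6 vertices is trivially a valid decomposition of width 5. For the lower bound, the 6 vertices {a, b, c, d, e, f} are pairwise adjacent, and any tree decomposition puts a clique entirely inside one bag — forcing width ≥ 5. Hence tw(G) = 5 exactly.

5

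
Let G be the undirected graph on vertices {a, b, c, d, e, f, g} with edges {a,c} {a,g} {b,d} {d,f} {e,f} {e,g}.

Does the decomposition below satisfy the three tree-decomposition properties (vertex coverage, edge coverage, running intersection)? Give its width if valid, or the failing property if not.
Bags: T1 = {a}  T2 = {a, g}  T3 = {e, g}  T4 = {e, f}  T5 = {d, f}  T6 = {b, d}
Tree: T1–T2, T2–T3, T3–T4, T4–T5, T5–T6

A tree decomposition must satisfy three properties: every vertex lies in some bag; for every edge, both endpoints lie together in some bag; and for every vertex, the bags containing it form a connected subtree. Here vertex c appears in no bag, so the decomposition is invalid.

No — vertex c appears in no bag.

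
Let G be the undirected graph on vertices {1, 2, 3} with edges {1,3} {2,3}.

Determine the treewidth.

1

A width-1 tree decomposition is:
Bags: B1 = {2, 3}  B2 = {1, 3}
Tree: B1–B2
Each bag holds 2 vertices, so the decomposition has width 1, which upper-bounds the treewidth. Since G has at least one edge (e.g. 3–2), it is not an edgeless graph, so tw(G) ≥ 1. Combining the bounds, tw(G) = 1.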